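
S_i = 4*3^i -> [4, 12, 36, 108, 324]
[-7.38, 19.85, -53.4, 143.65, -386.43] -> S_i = -7.38*(-2.69)^i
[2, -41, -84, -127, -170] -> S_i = 2 + -43*i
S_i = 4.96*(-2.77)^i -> [4.96, -13.74, 38.06, -105.42, 292.01]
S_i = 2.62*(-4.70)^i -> [2.62, -12.31, 57.88, -272.02, 1278.48]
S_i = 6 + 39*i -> [6, 45, 84, 123, 162]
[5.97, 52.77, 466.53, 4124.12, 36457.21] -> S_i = 5.97*8.84^i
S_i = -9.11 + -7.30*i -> [-9.11, -16.41, -23.71, -31.01, -38.31]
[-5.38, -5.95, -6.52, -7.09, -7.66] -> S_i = -5.38 + -0.57*i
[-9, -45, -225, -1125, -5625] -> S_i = -9*5^i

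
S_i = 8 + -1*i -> [8, 7, 6, 5, 4]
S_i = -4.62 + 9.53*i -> [-4.62, 4.91, 14.44, 23.97, 33.5]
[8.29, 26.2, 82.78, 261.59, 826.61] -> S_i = 8.29*3.16^i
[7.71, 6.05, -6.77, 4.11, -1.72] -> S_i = Random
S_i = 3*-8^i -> [3, -24, 192, -1536, 12288]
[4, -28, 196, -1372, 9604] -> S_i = 4*-7^i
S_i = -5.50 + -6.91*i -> [-5.5, -12.41, -19.32, -26.23, -33.14]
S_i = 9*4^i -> [9, 36, 144, 576, 2304]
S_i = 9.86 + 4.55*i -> [9.86, 14.41, 18.96, 23.51, 28.06]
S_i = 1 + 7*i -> [1, 8, 15, 22, 29]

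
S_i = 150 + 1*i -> [150, 151, 152, 153, 154]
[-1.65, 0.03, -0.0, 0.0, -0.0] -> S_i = -1.65*(-0.02)^i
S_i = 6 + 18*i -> [6, 24, 42, 60, 78]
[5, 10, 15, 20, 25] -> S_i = 5 + 5*i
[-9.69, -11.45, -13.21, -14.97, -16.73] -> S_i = -9.69 + -1.76*i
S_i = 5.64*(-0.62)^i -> [5.64, -3.5, 2.17, -1.34, 0.83]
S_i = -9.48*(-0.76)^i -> [-9.48, 7.2, -5.48, 4.16, -3.16]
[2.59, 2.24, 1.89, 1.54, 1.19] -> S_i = 2.59 + -0.35*i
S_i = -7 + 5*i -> [-7, -2, 3, 8, 13]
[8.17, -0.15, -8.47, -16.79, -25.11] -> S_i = 8.17 + -8.32*i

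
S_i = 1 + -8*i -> [1, -7, -15, -23, -31]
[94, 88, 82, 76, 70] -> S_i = 94 + -6*i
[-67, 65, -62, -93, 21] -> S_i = Random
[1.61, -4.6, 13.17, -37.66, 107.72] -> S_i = 1.61*(-2.86)^i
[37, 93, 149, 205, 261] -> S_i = 37 + 56*i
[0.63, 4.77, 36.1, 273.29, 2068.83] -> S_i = 0.63*7.57^i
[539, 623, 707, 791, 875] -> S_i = 539 + 84*i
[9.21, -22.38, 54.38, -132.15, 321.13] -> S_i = 9.21*(-2.43)^i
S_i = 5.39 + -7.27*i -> [5.39, -1.88, -9.15, -16.42, -23.69]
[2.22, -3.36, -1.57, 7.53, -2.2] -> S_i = Random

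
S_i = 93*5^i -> [93, 465, 2325, 11625, 58125]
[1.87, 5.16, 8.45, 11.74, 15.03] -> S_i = 1.87 + 3.29*i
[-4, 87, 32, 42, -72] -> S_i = Random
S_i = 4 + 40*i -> [4, 44, 84, 124, 164]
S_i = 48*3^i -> [48, 144, 432, 1296, 3888]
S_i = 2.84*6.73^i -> [2.84, 19.11, 128.63, 865.69, 5826.11]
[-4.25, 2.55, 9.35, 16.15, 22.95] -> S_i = -4.25 + 6.80*i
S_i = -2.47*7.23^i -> [-2.47, -17.86, -129.11, -933.49, -6749.17]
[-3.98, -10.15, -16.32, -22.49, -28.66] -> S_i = -3.98 + -6.17*i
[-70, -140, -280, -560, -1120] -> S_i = -70*2^i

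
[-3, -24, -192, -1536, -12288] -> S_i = -3*8^i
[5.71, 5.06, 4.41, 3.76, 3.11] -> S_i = 5.71 + -0.65*i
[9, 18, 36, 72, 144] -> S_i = 9*2^i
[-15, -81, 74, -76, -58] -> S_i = Random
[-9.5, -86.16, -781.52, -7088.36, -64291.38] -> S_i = -9.50*9.07^i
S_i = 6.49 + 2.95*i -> [6.49, 9.44, 12.39, 15.34, 18.29]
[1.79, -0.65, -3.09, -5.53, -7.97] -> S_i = 1.79 + -2.44*i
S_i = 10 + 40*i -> [10, 50, 90, 130, 170]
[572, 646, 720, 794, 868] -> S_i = 572 + 74*i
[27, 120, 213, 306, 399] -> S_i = 27 + 93*i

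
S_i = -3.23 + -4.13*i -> [-3.23, -7.36, -11.49, -15.62, -19.75]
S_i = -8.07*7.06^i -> [-8.07, -56.97, -402.24, -2839.8, -20048.98]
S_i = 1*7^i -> [1, 7, 49, 343, 2401]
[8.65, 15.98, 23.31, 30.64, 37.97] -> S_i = 8.65 + 7.33*i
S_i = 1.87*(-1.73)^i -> [1.87, -3.24, 5.6, -9.68, 16.75]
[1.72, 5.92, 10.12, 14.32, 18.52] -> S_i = 1.72 + 4.20*i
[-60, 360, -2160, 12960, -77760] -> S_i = -60*-6^i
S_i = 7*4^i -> [7, 28, 112, 448, 1792]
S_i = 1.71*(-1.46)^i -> [1.71, -2.5, 3.65, -5.32, 7.77]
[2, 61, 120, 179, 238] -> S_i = 2 + 59*i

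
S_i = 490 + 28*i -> [490, 518, 546, 574, 602]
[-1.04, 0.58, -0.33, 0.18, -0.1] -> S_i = -1.04*(-0.56)^i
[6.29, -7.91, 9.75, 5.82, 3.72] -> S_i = Random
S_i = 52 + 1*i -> [52, 53, 54, 55, 56]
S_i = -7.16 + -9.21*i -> [-7.16, -16.37, -25.58, -34.79, -44.0]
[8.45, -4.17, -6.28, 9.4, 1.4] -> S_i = Random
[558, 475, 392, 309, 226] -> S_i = 558 + -83*i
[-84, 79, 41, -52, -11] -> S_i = Random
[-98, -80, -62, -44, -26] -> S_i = -98 + 18*i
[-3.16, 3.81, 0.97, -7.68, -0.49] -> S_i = Random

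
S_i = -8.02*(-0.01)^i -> [-8.02, 0.08, -0.0, 0.0, -0.0]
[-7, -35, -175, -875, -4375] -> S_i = -7*5^i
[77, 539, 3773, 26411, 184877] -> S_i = 77*7^i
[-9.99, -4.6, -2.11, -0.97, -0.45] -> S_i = -9.99*0.46^i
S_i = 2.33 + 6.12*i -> [2.33, 8.45, 14.57, 20.69, 26.81]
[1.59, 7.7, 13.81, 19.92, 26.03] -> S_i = 1.59 + 6.11*i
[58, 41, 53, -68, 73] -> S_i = Random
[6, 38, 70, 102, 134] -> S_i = 6 + 32*i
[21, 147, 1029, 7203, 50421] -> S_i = 21*7^i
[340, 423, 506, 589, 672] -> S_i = 340 + 83*i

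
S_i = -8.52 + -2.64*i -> [-8.52, -11.16, -13.8, -16.44, -19.08]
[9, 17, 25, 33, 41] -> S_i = 9 + 8*i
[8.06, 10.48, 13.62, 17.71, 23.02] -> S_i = 8.06*1.30^i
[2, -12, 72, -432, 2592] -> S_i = 2*-6^i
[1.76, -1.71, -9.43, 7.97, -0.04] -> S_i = Random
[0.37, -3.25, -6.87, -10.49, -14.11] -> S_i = 0.37 + -3.62*i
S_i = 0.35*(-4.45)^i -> [0.35, -1.56, 6.93, -30.84, 137.25]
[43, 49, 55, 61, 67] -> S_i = 43 + 6*i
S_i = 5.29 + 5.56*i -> [5.29, 10.85, 16.41, 21.97, 27.53]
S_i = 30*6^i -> [30, 180, 1080, 6480, 38880]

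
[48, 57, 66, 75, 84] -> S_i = 48 + 9*i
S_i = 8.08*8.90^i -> [8.08, 71.91, 640.02, 5696.15, 50695.73]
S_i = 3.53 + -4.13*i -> [3.53, -0.6, -4.73, -8.86, -12.99]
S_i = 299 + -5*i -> [299, 294, 289, 284, 279]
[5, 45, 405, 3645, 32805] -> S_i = 5*9^i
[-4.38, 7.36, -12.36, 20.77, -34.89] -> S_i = -4.38*(-1.68)^i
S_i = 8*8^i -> [8, 64, 512, 4096, 32768]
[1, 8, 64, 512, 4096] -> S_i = 1*8^i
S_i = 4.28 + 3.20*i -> [4.28, 7.48, 10.68, 13.88, 17.08]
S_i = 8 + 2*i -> [8, 10, 12, 14, 16]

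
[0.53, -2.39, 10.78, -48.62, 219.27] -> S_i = 0.53*(-4.51)^i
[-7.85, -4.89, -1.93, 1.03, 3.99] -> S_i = -7.85 + 2.96*i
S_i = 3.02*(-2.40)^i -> [3.02, -7.25, 17.4, -41.75, 100.2]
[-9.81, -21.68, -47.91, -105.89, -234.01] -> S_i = -9.81*2.21^i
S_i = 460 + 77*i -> [460, 537, 614, 691, 768]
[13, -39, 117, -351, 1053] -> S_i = 13*-3^i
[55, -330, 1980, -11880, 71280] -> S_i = 55*-6^i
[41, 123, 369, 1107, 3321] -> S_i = 41*3^i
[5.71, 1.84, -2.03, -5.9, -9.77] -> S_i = 5.71 + -3.87*i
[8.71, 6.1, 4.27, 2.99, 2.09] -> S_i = 8.71*0.70^i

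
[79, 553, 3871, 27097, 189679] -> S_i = 79*7^i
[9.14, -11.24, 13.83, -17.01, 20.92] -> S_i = 9.14*(-1.23)^i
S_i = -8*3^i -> [-8, -24, -72, -216, -648]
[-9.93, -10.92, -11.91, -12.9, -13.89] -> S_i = -9.93 + -0.99*i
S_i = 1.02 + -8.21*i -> [1.02, -7.19, -15.4, -23.61, -31.82]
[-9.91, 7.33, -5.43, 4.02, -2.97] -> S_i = -9.91*(-0.74)^i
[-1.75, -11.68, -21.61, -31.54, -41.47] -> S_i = -1.75 + -9.93*i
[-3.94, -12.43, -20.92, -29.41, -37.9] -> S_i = -3.94 + -8.49*i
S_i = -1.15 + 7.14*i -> [-1.15, 5.99, 13.13, 20.27, 27.41]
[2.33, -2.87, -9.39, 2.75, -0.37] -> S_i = Random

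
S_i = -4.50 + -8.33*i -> [-4.5, -12.83, -21.16, -29.49, -37.82]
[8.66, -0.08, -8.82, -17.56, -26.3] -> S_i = 8.66 + -8.74*i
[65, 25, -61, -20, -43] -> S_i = Random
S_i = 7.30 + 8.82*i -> [7.3, 16.12, 24.94, 33.76, 42.58]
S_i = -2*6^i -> [-2, -12, -72, -432, -2592]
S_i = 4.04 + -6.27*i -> [4.04, -2.23, -8.5, -14.77, -21.04]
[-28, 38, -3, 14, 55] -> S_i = Random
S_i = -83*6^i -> [-83, -498, -2988, -17928, -107568]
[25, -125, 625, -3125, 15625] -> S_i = 25*-5^i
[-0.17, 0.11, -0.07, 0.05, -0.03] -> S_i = -0.17*(-0.65)^i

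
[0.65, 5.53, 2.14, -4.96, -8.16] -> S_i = Random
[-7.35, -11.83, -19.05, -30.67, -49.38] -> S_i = -7.35*1.61^i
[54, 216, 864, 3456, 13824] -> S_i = 54*4^i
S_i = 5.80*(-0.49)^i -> [5.8, -2.84, 1.39, -0.68, 0.33]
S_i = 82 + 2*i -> [82, 84, 86, 88, 90]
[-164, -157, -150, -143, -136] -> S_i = -164 + 7*i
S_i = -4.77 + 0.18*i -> [-4.77, -4.59, -4.41, -4.23, -4.05]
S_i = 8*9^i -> [8, 72, 648, 5832, 52488]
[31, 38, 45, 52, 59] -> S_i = 31 + 7*i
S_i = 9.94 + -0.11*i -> [9.94, 9.83, 9.72, 9.61, 9.5]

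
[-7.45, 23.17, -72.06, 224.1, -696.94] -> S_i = -7.45*(-3.11)^i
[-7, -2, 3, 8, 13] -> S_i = -7 + 5*i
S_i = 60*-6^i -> [60, -360, 2160, -12960, 77760]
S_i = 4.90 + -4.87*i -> [4.9, 0.03, -4.84, -9.71, -14.58]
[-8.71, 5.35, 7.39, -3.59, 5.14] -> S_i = Random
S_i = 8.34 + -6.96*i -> [8.34, 1.38, -5.58, -12.54, -19.5]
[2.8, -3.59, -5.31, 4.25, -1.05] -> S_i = Random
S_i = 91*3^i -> [91, 273, 819, 2457, 7371]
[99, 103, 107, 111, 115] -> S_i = 99 + 4*i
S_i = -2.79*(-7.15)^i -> [-2.79, 19.95, -142.63, 1019.82, -7291.69]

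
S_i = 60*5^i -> [60, 300, 1500, 7500, 37500]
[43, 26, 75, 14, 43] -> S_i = Random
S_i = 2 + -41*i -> [2, -39, -80, -121, -162]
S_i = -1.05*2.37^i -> [-1.05, -2.49, -5.9, -13.98, -33.13]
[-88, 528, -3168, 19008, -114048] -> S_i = -88*-6^i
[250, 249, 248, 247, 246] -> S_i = 250 + -1*i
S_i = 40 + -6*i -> [40, 34, 28, 22, 16]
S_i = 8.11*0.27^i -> [8.11, 2.19, 0.59, 0.16, 0.04]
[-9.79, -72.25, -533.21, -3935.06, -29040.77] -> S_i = -9.79*7.38^i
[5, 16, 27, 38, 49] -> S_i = 5 + 11*i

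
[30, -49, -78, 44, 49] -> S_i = Random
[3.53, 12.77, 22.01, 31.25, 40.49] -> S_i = 3.53 + 9.24*i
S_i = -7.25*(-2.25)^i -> [-7.25, 16.31, -36.7, 82.58, -185.81]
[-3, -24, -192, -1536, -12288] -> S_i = -3*8^i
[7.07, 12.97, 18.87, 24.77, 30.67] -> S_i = 7.07 + 5.90*i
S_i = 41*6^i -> [41, 246, 1476, 8856, 53136]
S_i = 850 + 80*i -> [850, 930, 1010, 1090, 1170]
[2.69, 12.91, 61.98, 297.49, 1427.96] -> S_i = 2.69*4.80^i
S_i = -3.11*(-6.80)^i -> [-3.11, 21.15, -143.81, 977.88, -6649.61]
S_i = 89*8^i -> [89, 712, 5696, 45568, 364544]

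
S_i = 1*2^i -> [1, 2, 4, 8, 16]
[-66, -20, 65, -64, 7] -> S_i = Random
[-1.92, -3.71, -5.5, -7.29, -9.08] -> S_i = -1.92 + -1.79*i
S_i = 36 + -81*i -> [36, -45, -126, -207, -288]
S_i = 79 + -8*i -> [79, 71, 63, 55, 47]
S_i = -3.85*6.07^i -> [-3.85, -23.37, -141.85, -861.05, -5226.55]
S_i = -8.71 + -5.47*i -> [-8.71, -14.18, -19.65, -25.12, -30.59]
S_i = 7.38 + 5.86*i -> [7.38, 13.24, 19.1, 24.96, 30.82]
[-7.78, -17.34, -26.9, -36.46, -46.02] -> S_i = -7.78 + -9.56*i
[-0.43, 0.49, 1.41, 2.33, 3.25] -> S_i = -0.43 + 0.92*i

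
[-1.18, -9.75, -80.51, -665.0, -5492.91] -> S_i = -1.18*8.26^i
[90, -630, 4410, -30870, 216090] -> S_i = 90*-7^i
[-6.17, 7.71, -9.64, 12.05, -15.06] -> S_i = -6.17*(-1.25)^i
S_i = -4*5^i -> [-4, -20, -100, -500, -2500]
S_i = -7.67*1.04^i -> [-7.67, -7.98, -8.3, -8.63, -8.97]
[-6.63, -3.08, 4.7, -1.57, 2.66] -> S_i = Random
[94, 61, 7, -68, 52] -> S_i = Random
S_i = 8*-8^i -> [8, -64, 512, -4096, 32768]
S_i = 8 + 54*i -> [8, 62, 116, 170, 224]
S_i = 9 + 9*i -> [9, 18, 27, 36, 45]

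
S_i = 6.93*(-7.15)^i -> [6.93, -49.55, 354.28, -2533.09, 18111.62]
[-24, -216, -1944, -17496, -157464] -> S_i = -24*9^i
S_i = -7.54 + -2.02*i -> [-7.54, -9.56, -11.58, -13.6, -15.62]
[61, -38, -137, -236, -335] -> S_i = 61 + -99*i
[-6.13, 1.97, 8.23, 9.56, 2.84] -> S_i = Random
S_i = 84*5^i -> [84, 420, 2100, 10500, 52500]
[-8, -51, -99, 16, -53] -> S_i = Random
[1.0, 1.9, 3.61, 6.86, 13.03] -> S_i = 1.00*1.90^i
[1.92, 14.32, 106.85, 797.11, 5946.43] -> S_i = 1.92*7.46^i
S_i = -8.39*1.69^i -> [-8.39, -14.18, -23.96, -40.5, -68.44]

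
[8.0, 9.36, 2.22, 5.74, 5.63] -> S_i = Random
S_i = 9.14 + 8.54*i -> [9.14, 17.68, 26.22, 34.76, 43.3]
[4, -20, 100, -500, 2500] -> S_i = 4*-5^i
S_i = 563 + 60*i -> [563, 623, 683, 743, 803]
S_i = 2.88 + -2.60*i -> [2.88, 0.28, -2.32, -4.92, -7.52]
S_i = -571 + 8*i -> [-571, -563, -555, -547, -539]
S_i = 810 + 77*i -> [810, 887, 964, 1041, 1118]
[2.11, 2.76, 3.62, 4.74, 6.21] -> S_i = 2.11*1.31^i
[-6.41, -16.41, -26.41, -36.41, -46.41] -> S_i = -6.41 + -10.00*i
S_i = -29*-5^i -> [-29, 145, -725, 3625, -18125]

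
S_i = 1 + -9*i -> [1, -8, -17, -26, -35]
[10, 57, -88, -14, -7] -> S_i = Random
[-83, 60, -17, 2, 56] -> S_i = Random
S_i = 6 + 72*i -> [6, 78, 150, 222, 294]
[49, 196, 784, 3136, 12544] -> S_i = 49*4^i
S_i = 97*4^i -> [97, 388, 1552, 6208, 24832]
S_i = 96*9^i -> [96, 864, 7776, 69984, 629856]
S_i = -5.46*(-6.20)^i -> [-5.46, 33.85, -209.88, 1301.27, -8067.88]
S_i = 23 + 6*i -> [23, 29, 35, 41, 47]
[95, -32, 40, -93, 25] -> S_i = Random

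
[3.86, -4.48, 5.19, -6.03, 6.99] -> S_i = 3.86*(-1.16)^i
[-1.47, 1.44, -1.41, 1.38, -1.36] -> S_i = -1.47*(-0.98)^i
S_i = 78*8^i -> [78, 624, 4992, 39936, 319488]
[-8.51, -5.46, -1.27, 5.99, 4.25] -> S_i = Random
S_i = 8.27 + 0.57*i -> [8.27, 8.84, 9.41, 9.98, 10.55]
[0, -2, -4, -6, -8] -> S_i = 0 + -2*i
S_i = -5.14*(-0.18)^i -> [-5.14, 0.93, -0.17, 0.03, -0.01]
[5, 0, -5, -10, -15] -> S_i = 5 + -5*i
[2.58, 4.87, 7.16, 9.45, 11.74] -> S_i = 2.58 + 2.29*i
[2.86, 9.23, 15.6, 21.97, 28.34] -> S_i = 2.86 + 6.37*i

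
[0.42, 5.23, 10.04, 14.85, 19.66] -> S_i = 0.42 + 4.81*i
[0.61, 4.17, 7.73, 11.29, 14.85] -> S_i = 0.61 + 3.56*i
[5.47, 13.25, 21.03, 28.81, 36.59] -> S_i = 5.47 + 7.78*i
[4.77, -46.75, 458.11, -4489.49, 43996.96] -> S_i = 4.77*(-9.80)^i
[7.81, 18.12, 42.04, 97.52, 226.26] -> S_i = 7.81*2.32^i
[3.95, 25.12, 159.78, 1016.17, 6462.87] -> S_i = 3.95*6.36^i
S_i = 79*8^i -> [79, 632, 5056, 40448, 323584]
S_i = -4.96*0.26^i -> [-4.96, -1.29, -0.34, -0.09, -0.02]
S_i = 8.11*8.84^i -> [8.11, 71.69, 633.76, 5602.45, 49525.62]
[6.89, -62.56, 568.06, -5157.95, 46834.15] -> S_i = 6.89*(-9.08)^i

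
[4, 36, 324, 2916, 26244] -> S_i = 4*9^i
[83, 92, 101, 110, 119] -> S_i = 83 + 9*i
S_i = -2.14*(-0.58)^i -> [-2.14, 1.24, -0.72, 0.42, -0.24]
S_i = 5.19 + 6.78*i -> [5.19, 11.97, 18.75, 25.53, 32.31]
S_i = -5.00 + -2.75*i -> [-5.0, -7.75, -10.5, -13.25, -16.0]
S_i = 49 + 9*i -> [49, 58, 67, 76, 85]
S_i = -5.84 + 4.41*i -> [-5.84, -1.43, 2.98, 7.39, 11.8]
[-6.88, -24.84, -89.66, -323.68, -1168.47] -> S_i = -6.88*3.61^i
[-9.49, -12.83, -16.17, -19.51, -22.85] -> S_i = -9.49 + -3.34*i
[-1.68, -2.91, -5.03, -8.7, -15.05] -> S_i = -1.68*1.73^i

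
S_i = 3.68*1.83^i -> [3.68, 6.73, 12.32, 22.55, 41.27]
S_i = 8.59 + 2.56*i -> [8.59, 11.15, 13.71, 16.27, 18.83]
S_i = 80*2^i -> [80, 160, 320, 640, 1280]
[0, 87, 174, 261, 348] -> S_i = 0 + 87*i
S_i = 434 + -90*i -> [434, 344, 254, 164, 74]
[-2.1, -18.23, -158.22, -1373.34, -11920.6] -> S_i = -2.10*8.68^i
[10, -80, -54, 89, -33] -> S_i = Random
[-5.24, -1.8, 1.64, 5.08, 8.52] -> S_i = -5.24 + 3.44*i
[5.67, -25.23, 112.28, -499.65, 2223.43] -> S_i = 5.67*(-4.45)^i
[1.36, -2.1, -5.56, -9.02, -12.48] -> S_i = 1.36 + -3.46*i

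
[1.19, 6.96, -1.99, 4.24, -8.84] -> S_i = Random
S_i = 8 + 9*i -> [8, 17, 26, 35, 44]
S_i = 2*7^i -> [2, 14, 98, 686, 4802]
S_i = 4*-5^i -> [4, -20, 100, -500, 2500]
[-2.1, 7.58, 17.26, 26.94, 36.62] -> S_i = -2.10 + 9.68*i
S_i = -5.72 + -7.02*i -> [-5.72, -12.74, -19.76, -26.78, -33.8]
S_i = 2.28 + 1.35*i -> [2.28, 3.63, 4.98, 6.33, 7.68]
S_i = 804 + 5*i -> [804, 809, 814, 819, 824]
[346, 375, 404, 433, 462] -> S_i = 346 + 29*i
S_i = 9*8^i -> [9, 72, 576, 4608, 36864]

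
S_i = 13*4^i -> [13, 52, 208, 832, 3328]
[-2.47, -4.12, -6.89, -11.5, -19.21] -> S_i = -2.47*1.67^i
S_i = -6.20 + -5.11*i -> [-6.2, -11.31, -16.42, -21.53, -26.64]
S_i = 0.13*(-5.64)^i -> [0.13, -0.73, 4.14, -23.32, 131.54]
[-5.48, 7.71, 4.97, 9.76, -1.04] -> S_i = Random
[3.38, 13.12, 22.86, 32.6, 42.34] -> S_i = 3.38 + 9.74*i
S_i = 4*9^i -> [4, 36, 324, 2916, 26244]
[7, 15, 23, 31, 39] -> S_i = 7 + 8*i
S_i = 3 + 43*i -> [3, 46, 89, 132, 175]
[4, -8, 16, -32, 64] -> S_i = 4*-2^i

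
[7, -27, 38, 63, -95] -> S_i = Random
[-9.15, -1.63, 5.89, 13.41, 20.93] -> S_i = -9.15 + 7.52*i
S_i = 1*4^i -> [1, 4, 16, 64, 256]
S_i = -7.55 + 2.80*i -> [-7.55, -4.75, -1.95, 0.85, 3.65]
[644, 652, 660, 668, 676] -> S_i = 644 + 8*i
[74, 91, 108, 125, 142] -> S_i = 74 + 17*i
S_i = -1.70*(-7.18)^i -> [-1.7, 12.21, -87.64, 629.25, -4518.0]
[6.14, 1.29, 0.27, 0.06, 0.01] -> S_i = 6.14*0.21^i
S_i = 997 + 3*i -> [997, 1000, 1003, 1006, 1009]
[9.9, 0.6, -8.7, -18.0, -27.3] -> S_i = 9.90 + -9.30*i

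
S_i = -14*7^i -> [-14, -98, -686, -4802, -33614]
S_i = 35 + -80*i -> [35, -45, -125, -205, -285]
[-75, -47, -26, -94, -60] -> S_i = Random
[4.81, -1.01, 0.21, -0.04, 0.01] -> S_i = 4.81*(-0.21)^i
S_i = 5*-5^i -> [5, -25, 125, -625, 3125]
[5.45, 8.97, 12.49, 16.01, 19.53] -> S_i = 5.45 + 3.52*i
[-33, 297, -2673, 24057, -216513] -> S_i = -33*-9^i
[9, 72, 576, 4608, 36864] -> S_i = 9*8^i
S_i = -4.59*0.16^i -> [-4.59, -0.73, -0.12, -0.02, -0.0]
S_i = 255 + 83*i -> [255, 338, 421, 504, 587]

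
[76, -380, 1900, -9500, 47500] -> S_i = 76*-5^i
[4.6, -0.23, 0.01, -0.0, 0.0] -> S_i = 4.60*(-0.05)^i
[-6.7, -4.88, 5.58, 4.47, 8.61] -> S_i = Random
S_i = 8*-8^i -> [8, -64, 512, -4096, 32768]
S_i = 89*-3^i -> [89, -267, 801, -2403, 7209]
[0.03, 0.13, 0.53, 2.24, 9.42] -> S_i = 0.03*4.21^i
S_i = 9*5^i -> [9, 45, 225, 1125, 5625]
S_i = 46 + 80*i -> [46, 126, 206, 286, 366]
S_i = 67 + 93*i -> [67, 160, 253, 346, 439]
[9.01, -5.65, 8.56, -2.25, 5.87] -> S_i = Random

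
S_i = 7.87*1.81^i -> [7.87, 14.24, 25.78, 46.67, 84.47]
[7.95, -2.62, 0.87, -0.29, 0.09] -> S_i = 7.95*(-0.33)^i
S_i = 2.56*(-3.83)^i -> [2.56, -9.8, 37.55, -143.83, 550.85]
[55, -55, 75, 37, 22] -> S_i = Random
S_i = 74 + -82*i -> [74, -8, -90, -172, -254]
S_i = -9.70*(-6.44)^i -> [-9.7, 62.47, -402.29, 2590.77, -16684.58]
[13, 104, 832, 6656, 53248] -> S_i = 13*8^i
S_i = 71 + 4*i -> [71, 75, 79, 83, 87]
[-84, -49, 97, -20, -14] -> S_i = Random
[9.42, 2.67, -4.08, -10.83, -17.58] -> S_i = 9.42 + -6.75*i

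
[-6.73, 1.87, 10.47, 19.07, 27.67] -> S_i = -6.73 + 8.60*i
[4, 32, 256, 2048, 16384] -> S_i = 4*8^i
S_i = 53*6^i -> [53, 318, 1908, 11448, 68688]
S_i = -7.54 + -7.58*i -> [-7.54, -15.12, -22.7, -30.28, -37.86]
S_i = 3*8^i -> [3, 24, 192, 1536, 12288]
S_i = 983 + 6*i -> [983, 989, 995, 1001, 1007]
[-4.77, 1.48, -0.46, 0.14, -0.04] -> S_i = -4.77*(-0.31)^i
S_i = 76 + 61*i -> [76, 137, 198, 259, 320]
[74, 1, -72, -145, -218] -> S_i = 74 + -73*i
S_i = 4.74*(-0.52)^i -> [4.74, -2.46, 1.28, -0.67, 0.35]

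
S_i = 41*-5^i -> [41, -205, 1025, -5125, 25625]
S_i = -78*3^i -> [-78, -234, -702, -2106, -6318]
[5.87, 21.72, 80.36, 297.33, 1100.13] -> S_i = 5.87*3.70^i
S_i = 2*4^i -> [2, 8, 32, 128, 512]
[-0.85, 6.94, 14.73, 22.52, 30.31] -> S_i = -0.85 + 7.79*i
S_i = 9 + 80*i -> [9, 89, 169, 249, 329]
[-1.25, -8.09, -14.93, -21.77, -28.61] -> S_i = -1.25 + -6.84*i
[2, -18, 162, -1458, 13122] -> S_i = 2*-9^i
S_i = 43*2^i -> [43, 86, 172, 344, 688]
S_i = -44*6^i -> [-44, -264, -1584, -9504, -57024]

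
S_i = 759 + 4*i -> [759, 763, 767, 771, 775]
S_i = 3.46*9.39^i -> [3.46, 32.49, 305.08, 2864.66, 26899.14]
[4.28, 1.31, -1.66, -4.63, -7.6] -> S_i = 4.28 + -2.97*i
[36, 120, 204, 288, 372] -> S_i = 36 + 84*i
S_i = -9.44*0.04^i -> [-9.44, -0.38, -0.02, -0.0, -0.0]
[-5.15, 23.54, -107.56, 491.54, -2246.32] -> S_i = -5.15*(-4.57)^i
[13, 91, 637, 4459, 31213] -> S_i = 13*7^i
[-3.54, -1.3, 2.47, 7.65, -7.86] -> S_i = Random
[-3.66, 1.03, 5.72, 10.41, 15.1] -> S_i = -3.66 + 4.69*i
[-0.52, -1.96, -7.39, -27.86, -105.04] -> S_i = -0.52*3.77^i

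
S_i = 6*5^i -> [6, 30, 150, 750, 3750]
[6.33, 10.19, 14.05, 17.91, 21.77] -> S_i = 6.33 + 3.86*i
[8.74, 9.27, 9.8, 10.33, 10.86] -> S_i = 8.74 + 0.53*i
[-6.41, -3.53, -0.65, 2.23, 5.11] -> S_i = -6.41 + 2.88*i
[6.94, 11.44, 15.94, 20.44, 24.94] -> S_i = 6.94 + 4.50*i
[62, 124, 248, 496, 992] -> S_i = 62*2^i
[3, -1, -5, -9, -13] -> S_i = 3 + -4*i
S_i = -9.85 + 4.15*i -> [-9.85, -5.7, -1.55, 2.6, 6.75]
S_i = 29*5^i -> [29, 145, 725, 3625, 18125]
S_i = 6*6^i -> [6, 36, 216, 1296, 7776]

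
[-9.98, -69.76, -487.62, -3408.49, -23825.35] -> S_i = -9.98*6.99^i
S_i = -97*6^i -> [-97, -582, -3492, -20952, -125712]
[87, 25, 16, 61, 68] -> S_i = Random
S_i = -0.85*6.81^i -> [-0.85, -5.79, -39.42, -268.45, -1828.13]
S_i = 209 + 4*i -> [209, 213, 217, 221, 225]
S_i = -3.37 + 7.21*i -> [-3.37, 3.84, 11.05, 18.26, 25.47]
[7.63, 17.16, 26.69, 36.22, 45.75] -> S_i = 7.63 + 9.53*i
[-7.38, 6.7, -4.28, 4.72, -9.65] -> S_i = Random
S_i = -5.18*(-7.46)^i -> [-5.18, 38.64, -288.28, 2150.53, -16042.98]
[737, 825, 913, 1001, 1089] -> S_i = 737 + 88*i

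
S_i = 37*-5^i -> [37, -185, 925, -4625, 23125]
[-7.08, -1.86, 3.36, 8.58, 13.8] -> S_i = -7.08 + 5.22*i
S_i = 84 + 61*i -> [84, 145, 206, 267, 328]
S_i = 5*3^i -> [5, 15, 45, 135, 405]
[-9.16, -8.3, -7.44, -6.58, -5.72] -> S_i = -9.16 + 0.86*i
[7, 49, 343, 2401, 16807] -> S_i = 7*7^i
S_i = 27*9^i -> [27, 243, 2187, 19683, 177147]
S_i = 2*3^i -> [2, 6, 18, 54, 162]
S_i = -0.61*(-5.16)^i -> [-0.61, 3.15, -16.24, 83.81, -432.44]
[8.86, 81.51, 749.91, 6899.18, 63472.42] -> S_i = 8.86*9.20^i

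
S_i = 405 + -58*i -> [405, 347, 289, 231, 173]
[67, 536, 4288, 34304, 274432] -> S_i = 67*8^i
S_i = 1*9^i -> [1, 9, 81, 729, 6561]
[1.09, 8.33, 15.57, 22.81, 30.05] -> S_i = 1.09 + 7.24*i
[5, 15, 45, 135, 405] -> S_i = 5*3^i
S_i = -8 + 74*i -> [-8, 66, 140, 214, 288]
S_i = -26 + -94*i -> [-26, -120, -214, -308, -402]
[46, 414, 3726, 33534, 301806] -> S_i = 46*9^i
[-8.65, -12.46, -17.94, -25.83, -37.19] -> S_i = -8.65*1.44^i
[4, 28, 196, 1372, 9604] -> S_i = 4*7^i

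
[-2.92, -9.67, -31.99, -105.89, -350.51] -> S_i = -2.92*3.31^i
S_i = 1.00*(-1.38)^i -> [1.0, -1.38, 1.9, -2.63, 3.63]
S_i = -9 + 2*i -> [-9, -7, -5, -3, -1]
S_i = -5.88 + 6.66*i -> [-5.88, 0.78, 7.44, 14.1, 20.76]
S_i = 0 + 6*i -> [0, 6, 12, 18, 24]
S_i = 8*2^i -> [8, 16, 32, 64, 128]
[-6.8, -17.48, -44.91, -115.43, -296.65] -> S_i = -6.80*2.57^i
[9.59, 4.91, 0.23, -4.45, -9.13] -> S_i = 9.59 + -4.68*i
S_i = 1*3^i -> [1, 3, 9, 27, 81]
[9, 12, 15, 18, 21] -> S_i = 9 + 3*i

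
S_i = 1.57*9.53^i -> [1.57, 14.96, 142.59, 1358.87, 12950.04]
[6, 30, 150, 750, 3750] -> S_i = 6*5^i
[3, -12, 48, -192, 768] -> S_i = 3*-4^i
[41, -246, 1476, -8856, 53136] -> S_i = 41*-6^i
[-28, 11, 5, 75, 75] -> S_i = Random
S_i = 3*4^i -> [3, 12, 48, 192, 768]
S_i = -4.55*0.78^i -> [-4.55, -3.55, -2.77, -2.16, -1.68]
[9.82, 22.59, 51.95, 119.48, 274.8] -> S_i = 9.82*2.30^i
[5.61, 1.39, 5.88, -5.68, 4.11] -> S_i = Random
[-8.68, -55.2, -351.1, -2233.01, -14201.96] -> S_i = -8.68*6.36^i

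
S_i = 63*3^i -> [63, 189, 567, 1701, 5103]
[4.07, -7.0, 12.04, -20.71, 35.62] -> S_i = 4.07*(-1.72)^i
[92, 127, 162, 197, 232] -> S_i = 92 + 35*i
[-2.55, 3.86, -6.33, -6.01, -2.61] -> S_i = Random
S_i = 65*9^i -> [65, 585, 5265, 47385, 426465]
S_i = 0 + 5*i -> [0, 5, 10, 15, 20]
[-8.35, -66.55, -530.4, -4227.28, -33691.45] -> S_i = -8.35*7.97^i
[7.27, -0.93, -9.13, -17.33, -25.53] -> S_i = 7.27 + -8.20*i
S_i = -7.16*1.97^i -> [-7.16, -14.11, -27.79, -54.74, -107.84]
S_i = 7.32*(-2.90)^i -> [7.32, -21.23, 61.56, -178.53, 517.73]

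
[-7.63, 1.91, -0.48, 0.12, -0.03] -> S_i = -7.63*(-0.25)^i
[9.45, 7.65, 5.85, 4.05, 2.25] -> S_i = 9.45 + -1.80*i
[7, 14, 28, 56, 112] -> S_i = 7*2^i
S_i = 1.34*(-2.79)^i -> [1.34, -3.74, 10.43, -29.1, 81.19]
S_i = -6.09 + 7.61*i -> [-6.09, 1.52, 9.13, 16.74, 24.35]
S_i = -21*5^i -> [-21, -105, -525, -2625, -13125]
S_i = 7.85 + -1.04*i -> [7.85, 6.81, 5.77, 4.73, 3.69]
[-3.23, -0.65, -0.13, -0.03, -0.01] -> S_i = -3.23*0.20^i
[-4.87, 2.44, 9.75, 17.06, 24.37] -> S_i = -4.87 + 7.31*i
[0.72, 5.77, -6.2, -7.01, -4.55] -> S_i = Random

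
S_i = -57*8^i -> [-57, -456, -3648, -29184, -233472]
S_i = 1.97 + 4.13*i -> [1.97, 6.1, 10.23, 14.36, 18.49]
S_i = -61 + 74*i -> [-61, 13, 87, 161, 235]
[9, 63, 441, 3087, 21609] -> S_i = 9*7^i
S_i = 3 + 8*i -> [3, 11, 19, 27, 35]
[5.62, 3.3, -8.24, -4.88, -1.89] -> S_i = Random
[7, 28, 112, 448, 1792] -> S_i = 7*4^i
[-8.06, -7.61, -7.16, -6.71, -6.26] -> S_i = -8.06 + 0.45*i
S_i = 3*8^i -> [3, 24, 192, 1536, 12288]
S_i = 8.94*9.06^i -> [8.94, 81.0, 733.83, 6648.48, 60235.19]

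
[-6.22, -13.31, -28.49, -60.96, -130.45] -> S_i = -6.22*2.14^i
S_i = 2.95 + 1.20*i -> [2.95, 4.15, 5.35, 6.55, 7.75]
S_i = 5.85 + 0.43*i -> [5.85, 6.28, 6.71, 7.14, 7.57]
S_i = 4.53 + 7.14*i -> [4.53, 11.67, 18.81, 25.95, 33.09]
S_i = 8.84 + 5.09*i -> [8.84, 13.93, 19.02, 24.11, 29.2]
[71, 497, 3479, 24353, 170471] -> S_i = 71*7^i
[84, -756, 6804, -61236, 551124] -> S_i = 84*-9^i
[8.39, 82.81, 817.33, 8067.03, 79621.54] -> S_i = 8.39*9.87^i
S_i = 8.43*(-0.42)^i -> [8.43, -3.54, 1.49, -0.62, 0.26]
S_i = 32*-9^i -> [32, -288, 2592, -23328, 209952]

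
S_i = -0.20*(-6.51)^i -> [-0.2, 1.3, -8.48, 55.18, -359.21]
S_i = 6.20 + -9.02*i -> [6.2, -2.82, -11.84, -20.86, -29.88]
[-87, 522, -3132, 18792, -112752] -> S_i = -87*-6^i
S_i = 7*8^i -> [7, 56, 448, 3584, 28672]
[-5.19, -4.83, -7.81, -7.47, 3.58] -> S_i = Random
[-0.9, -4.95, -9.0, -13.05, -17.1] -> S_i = -0.90 + -4.05*i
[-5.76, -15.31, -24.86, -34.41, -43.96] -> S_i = -5.76 + -9.55*i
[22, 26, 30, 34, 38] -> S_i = 22 + 4*i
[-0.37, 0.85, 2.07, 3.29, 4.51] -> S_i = -0.37 + 1.22*i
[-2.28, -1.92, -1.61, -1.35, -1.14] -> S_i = -2.28*0.84^i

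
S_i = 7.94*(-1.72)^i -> [7.94, -13.66, 23.49, -40.4, 69.49]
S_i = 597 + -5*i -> [597, 592, 587, 582, 577]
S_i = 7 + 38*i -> [7, 45, 83, 121, 159]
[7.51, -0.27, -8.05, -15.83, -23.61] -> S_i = 7.51 + -7.78*i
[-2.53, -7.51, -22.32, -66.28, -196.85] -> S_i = -2.53*2.97^i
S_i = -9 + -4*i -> [-9, -13, -17, -21, -25]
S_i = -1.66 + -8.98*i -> [-1.66, -10.64, -19.62, -28.6, -37.58]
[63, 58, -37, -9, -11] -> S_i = Random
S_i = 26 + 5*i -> [26, 31, 36, 41, 46]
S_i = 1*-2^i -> [1, -2, 4, -8, 16]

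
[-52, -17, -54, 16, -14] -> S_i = Random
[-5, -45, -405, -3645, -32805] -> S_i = -5*9^i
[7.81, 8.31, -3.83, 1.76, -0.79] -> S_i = Random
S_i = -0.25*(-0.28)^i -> [-0.25, 0.07, -0.02, 0.01, -0.0]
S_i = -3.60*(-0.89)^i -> [-3.6, 3.2, -2.85, 2.54, -2.26]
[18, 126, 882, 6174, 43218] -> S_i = 18*7^i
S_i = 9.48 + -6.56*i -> [9.48, 2.92, -3.64, -10.2, -16.76]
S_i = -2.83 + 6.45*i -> [-2.83, 3.62, 10.07, 16.52, 22.97]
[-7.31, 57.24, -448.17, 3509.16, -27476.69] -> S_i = -7.31*(-7.83)^i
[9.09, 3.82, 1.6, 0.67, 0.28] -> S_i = 9.09*0.42^i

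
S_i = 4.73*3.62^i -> [4.73, 17.12, 61.98, 224.38, 812.26]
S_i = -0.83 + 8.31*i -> [-0.83, 7.48, 15.79, 24.1, 32.41]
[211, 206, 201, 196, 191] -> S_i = 211 + -5*i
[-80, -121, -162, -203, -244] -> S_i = -80 + -41*i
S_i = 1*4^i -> [1, 4, 16, 64, 256]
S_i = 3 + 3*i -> [3, 6, 9, 12, 15]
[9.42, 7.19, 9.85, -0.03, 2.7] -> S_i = Random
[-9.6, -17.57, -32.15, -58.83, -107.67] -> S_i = -9.60*1.83^i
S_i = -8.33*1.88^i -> [-8.33, -15.66, -29.44, -55.35, -104.06]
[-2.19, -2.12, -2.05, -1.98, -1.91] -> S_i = -2.19 + 0.07*i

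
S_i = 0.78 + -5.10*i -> [0.78, -4.32, -9.42, -14.52, -19.62]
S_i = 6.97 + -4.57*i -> [6.97, 2.4, -2.17, -6.74, -11.31]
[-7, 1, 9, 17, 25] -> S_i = -7 + 8*i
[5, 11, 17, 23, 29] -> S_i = 5 + 6*i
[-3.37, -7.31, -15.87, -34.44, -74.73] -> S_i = -3.37*2.17^i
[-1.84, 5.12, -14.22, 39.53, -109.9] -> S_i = -1.84*(-2.78)^i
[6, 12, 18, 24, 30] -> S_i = 6 + 6*i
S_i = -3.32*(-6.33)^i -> [-3.32, 21.02, -133.03, 842.07, -5330.32]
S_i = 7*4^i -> [7, 28, 112, 448, 1792]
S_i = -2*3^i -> [-2, -6, -18, -54, -162]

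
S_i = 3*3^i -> [3, 9, 27, 81, 243]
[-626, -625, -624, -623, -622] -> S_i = -626 + 1*i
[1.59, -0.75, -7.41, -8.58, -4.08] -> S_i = Random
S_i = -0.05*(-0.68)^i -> [-0.05, 0.03, -0.02, 0.02, -0.01]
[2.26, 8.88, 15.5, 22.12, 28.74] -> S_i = 2.26 + 6.62*i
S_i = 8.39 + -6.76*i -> [8.39, 1.63, -5.13, -11.89, -18.65]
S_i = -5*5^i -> [-5, -25, -125, -625, -3125]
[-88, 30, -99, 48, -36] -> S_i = Random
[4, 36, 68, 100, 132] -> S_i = 4 + 32*i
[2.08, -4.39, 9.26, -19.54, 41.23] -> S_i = 2.08*(-2.11)^i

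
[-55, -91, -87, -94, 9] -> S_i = Random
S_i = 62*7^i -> [62, 434, 3038, 21266, 148862]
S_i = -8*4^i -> [-8, -32, -128, -512, -2048]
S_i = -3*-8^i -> [-3, 24, -192, 1536, -12288]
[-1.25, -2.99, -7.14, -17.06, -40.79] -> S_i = -1.25*2.39^i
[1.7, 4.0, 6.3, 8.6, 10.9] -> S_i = 1.70 + 2.30*i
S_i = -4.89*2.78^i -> [-4.89, -13.59, -37.79, -105.06, -292.07]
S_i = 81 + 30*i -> [81, 111, 141, 171, 201]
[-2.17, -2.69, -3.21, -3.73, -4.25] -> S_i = -2.17 + -0.52*i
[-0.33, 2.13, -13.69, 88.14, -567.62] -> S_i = -0.33*(-6.44)^i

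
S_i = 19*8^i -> [19, 152, 1216, 9728, 77824]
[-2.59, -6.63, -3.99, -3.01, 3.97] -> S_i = Random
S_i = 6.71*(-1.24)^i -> [6.71, -8.32, 10.32, -12.79, 15.86]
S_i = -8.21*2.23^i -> [-8.21, -18.31, -40.83, -91.05, -203.03]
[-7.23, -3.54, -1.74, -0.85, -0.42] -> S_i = -7.23*0.49^i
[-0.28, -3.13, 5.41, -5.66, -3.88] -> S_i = Random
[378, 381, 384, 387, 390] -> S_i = 378 + 3*i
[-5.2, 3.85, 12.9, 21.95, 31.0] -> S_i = -5.20 + 9.05*i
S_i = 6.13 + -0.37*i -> [6.13, 5.76, 5.39, 5.02, 4.65]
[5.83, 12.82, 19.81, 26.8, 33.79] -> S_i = 5.83 + 6.99*i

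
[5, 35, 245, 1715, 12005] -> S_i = 5*7^i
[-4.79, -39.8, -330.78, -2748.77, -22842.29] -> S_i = -4.79*8.31^i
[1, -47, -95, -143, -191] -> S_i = 1 + -48*i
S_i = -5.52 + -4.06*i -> [-5.52, -9.58, -13.64, -17.7, -21.76]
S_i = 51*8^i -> [51, 408, 3264, 26112, 208896]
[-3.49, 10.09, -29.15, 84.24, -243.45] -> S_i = -3.49*(-2.89)^i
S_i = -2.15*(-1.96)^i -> [-2.15, 4.21, -8.26, 16.19, -31.73]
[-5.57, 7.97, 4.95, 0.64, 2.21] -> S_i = Random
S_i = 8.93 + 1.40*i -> [8.93, 10.33, 11.73, 13.13, 14.53]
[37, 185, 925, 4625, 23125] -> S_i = 37*5^i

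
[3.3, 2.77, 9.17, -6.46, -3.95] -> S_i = Random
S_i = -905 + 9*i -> [-905, -896, -887, -878, -869]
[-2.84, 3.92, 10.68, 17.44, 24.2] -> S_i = -2.84 + 6.76*i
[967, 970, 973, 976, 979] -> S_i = 967 + 3*i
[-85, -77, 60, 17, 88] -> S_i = Random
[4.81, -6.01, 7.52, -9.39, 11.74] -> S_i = 4.81*(-1.25)^i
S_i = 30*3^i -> [30, 90, 270, 810, 2430]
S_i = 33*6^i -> [33, 198, 1188, 7128, 42768]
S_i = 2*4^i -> [2, 8, 32, 128, 512]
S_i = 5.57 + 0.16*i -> [5.57, 5.73, 5.89, 6.05, 6.21]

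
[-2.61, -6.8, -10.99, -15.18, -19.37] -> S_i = -2.61 + -4.19*i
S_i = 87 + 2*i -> [87, 89, 91, 93, 95]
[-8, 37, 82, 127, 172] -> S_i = -8 + 45*i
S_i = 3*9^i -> [3, 27, 243, 2187, 19683]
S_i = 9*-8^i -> [9, -72, 576, -4608, 36864]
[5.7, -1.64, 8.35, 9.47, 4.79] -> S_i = Random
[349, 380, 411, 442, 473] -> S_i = 349 + 31*i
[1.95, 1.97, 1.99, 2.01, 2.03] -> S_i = 1.95*1.01^i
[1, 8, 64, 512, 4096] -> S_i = 1*8^i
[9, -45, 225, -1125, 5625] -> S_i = 9*-5^i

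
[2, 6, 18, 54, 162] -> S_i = 2*3^i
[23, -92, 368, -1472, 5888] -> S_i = 23*-4^i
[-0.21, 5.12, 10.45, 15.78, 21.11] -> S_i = -0.21 + 5.33*i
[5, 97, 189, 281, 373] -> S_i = 5 + 92*i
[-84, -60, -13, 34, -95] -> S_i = Random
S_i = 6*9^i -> [6, 54, 486, 4374, 39366]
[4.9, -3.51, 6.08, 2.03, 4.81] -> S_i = Random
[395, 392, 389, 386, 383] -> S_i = 395 + -3*i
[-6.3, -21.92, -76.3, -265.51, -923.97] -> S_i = -6.30*3.48^i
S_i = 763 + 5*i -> [763, 768, 773, 778, 783]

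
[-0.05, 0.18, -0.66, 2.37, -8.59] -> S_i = -0.05*(-3.62)^i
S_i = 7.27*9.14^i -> [7.27, 66.45, 607.33, 5551.02, 50736.35]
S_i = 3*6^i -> [3, 18, 108, 648, 3888]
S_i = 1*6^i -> [1, 6, 36, 216, 1296]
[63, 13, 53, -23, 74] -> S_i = Random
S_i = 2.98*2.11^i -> [2.98, 6.29, 13.27, 27.99, 59.07]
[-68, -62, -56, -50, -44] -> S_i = -68 + 6*i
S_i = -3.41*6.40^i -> [-3.41, -21.82, -139.67, -893.91, -5721.03]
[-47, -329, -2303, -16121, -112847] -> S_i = -47*7^i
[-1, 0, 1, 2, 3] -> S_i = -1 + 1*i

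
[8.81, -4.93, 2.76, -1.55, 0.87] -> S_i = 8.81*(-0.56)^i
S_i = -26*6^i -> [-26, -156, -936, -5616, -33696]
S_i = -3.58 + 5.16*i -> [-3.58, 1.58, 6.74, 11.9, 17.06]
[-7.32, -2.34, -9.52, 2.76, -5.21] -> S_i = Random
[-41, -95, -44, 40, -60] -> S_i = Random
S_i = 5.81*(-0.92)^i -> [5.81, -5.35, 4.92, -4.52, 4.16]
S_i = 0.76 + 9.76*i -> [0.76, 10.52, 20.28, 30.04, 39.8]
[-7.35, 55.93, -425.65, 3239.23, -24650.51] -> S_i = -7.35*(-7.61)^i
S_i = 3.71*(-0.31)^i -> [3.71, -1.15, 0.36, -0.11, 0.03]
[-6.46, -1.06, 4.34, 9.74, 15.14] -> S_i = -6.46 + 5.40*i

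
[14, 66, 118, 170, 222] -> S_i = 14 + 52*i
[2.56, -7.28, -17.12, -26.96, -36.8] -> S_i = 2.56 + -9.84*i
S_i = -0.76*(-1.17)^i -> [-0.76, 0.89, -1.04, 1.22, -1.42]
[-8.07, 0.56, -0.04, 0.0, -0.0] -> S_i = -8.07*(-0.07)^i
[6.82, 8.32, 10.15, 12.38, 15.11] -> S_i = 6.82*1.22^i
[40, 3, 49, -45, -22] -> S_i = Random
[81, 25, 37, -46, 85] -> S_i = Random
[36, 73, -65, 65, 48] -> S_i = Random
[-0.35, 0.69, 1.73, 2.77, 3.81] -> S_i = -0.35 + 1.04*i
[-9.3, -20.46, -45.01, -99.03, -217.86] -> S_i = -9.30*2.20^i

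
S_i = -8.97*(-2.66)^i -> [-8.97, 23.86, -63.47, 168.83, -449.08]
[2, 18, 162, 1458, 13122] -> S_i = 2*9^i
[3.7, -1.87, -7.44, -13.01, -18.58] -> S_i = 3.70 + -5.57*i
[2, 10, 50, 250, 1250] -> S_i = 2*5^i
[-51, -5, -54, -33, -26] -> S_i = Random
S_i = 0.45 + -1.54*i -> [0.45, -1.09, -2.63, -4.17, -5.71]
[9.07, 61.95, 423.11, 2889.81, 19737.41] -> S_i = 9.07*6.83^i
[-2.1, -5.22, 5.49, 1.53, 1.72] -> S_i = Random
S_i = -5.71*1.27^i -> [-5.71, -7.25, -9.21, -11.7, -14.85]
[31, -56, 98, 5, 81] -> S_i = Random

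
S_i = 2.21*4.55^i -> [2.21, 10.06, 45.75, 208.17, 947.19]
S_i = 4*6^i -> [4, 24, 144, 864, 5184]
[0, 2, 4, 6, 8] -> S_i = 0 + 2*i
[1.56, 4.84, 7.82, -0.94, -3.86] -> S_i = Random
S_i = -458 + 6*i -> [-458, -452, -446, -440, -434]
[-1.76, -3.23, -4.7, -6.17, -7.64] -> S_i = -1.76 + -1.47*i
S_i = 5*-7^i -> [5, -35, 245, -1715, 12005]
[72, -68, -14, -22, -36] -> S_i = Random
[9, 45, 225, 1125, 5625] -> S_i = 9*5^i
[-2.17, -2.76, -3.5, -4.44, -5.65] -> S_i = -2.17*1.27^i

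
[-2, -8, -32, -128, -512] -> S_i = -2*4^i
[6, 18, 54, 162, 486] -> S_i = 6*3^i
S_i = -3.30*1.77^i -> [-3.3, -5.84, -10.34, -18.3, -32.39]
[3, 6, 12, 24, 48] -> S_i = 3*2^i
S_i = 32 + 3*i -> [32, 35, 38, 41, 44]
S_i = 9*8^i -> [9, 72, 576, 4608, 36864]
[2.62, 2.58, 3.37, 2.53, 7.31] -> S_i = Random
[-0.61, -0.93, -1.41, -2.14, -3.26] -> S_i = -0.61*1.52^i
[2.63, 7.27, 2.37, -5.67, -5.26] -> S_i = Random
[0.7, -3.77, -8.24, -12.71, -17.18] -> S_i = 0.70 + -4.47*i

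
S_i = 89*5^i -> [89, 445, 2225, 11125, 55625]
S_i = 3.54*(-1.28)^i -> [3.54, -4.53, 5.8, -7.42, 9.5]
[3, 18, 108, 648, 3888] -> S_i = 3*6^i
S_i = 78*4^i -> [78, 312, 1248, 4992, 19968]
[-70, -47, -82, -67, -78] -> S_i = Random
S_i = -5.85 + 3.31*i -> [-5.85, -2.54, 0.77, 4.08, 7.39]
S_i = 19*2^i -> [19, 38, 76, 152, 304]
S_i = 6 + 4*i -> [6, 10, 14, 18, 22]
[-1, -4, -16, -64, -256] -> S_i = -1*4^i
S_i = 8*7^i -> [8, 56, 392, 2744, 19208]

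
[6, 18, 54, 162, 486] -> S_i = 6*3^i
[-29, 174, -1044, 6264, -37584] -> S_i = -29*-6^i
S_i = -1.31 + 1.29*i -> [-1.31, -0.02, 1.27, 2.56, 3.85]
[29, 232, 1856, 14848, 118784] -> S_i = 29*8^i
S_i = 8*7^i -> [8, 56, 392, 2744, 19208]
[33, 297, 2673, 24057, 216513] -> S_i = 33*9^i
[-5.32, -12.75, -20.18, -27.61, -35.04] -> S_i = -5.32 + -7.43*i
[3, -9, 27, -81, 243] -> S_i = 3*-3^i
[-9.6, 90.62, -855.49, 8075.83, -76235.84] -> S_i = -9.60*(-9.44)^i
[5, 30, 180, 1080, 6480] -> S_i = 5*6^i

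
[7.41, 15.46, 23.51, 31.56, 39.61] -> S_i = 7.41 + 8.05*i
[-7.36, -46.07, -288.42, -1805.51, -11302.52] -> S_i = -7.36*6.26^i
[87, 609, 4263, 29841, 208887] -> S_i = 87*7^i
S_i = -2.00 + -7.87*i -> [-2.0, -9.87, -17.74, -25.61, -33.48]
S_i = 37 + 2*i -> [37, 39, 41, 43, 45]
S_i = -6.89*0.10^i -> [-6.89, -0.69, -0.07, -0.01, -0.0]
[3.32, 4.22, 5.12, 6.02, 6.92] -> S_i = 3.32 + 0.90*i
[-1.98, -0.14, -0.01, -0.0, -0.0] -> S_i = -1.98*0.07^i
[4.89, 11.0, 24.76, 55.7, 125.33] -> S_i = 4.89*2.25^i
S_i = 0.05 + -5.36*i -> [0.05, -5.31, -10.67, -16.03, -21.39]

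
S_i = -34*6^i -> [-34, -204, -1224, -7344, -44064]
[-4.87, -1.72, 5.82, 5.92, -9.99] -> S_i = Random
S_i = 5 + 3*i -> [5, 8, 11, 14, 17]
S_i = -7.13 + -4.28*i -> [-7.13, -11.41, -15.69, -19.97, -24.25]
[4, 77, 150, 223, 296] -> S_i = 4 + 73*i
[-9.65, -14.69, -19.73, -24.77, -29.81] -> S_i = -9.65 + -5.04*i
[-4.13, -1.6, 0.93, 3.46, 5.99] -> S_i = -4.13 + 2.53*i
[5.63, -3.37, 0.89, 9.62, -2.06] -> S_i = Random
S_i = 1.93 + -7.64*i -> [1.93, -5.71, -13.35, -20.99, -28.63]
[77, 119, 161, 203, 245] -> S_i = 77 + 42*i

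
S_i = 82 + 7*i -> [82, 89, 96, 103, 110]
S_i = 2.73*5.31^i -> [2.73, 14.5, 76.98, 408.74, 2170.4]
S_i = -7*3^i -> [-7, -21, -63, -189, -567]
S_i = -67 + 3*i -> [-67, -64, -61, -58, -55]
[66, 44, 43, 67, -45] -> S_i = Random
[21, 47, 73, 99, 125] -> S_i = 21 + 26*i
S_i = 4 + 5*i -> [4, 9, 14, 19, 24]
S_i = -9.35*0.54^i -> [-9.35, -5.05, -2.73, -1.47, -0.8]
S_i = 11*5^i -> [11, 55, 275, 1375, 6875]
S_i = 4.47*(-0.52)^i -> [4.47, -2.32, 1.21, -0.63, 0.33]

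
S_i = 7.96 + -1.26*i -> [7.96, 6.7, 5.44, 4.18, 2.92]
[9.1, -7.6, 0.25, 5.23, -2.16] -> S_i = Random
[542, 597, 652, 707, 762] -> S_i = 542 + 55*i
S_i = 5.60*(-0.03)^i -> [5.6, -0.17, 0.01, -0.0, 0.0]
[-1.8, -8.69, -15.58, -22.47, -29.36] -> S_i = -1.80 + -6.89*i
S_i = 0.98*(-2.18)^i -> [0.98, -2.14, 4.66, -10.15, 22.13]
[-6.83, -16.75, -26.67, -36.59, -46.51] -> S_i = -6.83 + -9.92*i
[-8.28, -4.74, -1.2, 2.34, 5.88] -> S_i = -8.28 + 3.54*i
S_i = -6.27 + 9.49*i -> [-6.27, 3.22, 12.71, 22.2, 31.69]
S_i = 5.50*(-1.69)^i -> [5.5, -9.3, 15.71, -26.55, 44.87]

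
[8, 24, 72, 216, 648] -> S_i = 8*3^i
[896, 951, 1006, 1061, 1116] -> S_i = 896 + 55*i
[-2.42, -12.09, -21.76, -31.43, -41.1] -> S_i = -2.42 + -9.67*i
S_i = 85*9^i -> [85, 765, 6885, 61965, 557685]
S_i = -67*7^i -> [-67, -469, -3283, -22981, -160867]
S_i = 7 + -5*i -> [7, 2, -3, -8, -13]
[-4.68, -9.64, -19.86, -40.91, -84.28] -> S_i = -4.68*2.06^i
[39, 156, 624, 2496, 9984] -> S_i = 39*4^i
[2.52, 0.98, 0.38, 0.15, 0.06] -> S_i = 2.52*0.39^i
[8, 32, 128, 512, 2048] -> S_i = 8*4^i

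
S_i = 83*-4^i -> [83, -332, 1328, -5312, 21248]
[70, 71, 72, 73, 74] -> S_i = 70 + 1*i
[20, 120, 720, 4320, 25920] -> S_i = 20*6^i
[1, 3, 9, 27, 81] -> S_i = 1*3^i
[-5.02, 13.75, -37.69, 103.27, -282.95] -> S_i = -5.02*(-2.74)^i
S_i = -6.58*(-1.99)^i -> [-6.58, 13.09, -26.06, 51.85, -103.19]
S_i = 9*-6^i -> [9, -54, 324, -1944, 11664]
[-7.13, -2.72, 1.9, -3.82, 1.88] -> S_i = Random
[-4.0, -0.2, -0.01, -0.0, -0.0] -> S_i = -4.00*0.05^i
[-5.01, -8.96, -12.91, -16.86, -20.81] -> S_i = -5.01 + -3.95*i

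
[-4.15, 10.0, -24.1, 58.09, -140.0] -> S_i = -4.15*(-2.41)^i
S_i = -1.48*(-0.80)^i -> [-1.48, 1.18, -0.95, 0.76, -0.61]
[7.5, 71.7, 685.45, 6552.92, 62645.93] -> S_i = 7.50*9.56^i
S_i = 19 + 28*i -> [19, 47, 75, 103, 131]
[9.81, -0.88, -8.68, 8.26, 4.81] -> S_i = Random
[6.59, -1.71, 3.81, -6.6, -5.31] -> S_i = Random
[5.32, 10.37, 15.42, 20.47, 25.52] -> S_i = 5.32 + 5.05*i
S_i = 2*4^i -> [2, 8, 32, 128, 512]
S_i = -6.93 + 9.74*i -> [-6.93, 2.81, 12.55, 22.29, 32.03]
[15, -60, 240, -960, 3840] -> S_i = 15*-4^i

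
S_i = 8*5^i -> [8, 40, 200, 1000, 5000]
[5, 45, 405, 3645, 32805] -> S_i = 5*9^i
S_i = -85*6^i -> [-85, -510, -3060, -18360, -110160]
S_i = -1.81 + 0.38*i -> [-1.81, -1.43, -1.05, -0.67, -0.29]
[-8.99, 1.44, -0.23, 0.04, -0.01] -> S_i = -8.99*(-0.16)^i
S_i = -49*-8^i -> [-49, 392, -3136, 25088, -200704]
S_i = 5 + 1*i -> [5, 6, 7, 8, 9]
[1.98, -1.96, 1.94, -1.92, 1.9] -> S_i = 1.98*(-0.99)^i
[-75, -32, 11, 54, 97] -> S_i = -75 + 43*i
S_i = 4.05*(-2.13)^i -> [4.05, -8.63, 18.37, -39.14, 83.36]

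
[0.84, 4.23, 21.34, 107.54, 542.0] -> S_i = 0.84*5.04^i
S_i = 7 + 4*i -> [7, 11, 15, 19, 23]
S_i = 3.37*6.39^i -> [3.37, 21.53, 137.6, 879.29, 5618.67]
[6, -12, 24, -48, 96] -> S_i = 6*-2^i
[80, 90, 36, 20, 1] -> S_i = Random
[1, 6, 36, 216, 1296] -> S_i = 1*6^i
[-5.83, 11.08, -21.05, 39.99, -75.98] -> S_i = -5.83*(-1.90)^i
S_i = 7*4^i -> [7, 28, 112, 448, 1792]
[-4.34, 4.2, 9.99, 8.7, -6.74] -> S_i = Random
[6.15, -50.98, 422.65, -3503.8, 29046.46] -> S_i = 6.15*(-8.29)^i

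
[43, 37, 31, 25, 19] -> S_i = 43 + -6*i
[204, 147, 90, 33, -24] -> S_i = 204 + -57*i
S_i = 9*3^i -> [9, 27, 81, 243, 729]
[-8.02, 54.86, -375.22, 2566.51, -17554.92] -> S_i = -8.02*(-6.84)^i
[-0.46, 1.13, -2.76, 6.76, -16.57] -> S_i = -0.46*(-2.45)^i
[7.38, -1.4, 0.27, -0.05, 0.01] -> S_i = 7.38*(-0.19)^i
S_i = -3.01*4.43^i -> [-3.01, -13.33, -59.07, -261.68, -1159.26]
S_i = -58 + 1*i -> [-58, -57, -56, -55, -54]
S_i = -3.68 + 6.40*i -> [-3.68, 2.72, 9.12, 15.52, 21.92]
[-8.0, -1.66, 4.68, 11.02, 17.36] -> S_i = -8.00 + 6.34*i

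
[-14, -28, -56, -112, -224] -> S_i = -14*2^i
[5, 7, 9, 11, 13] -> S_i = 5 + 2*i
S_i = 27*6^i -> [27, 162, 972, 5832, 34992]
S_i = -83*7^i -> [-83, -581, -4067, -28469, -199283]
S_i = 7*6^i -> [7, 42, 252, 1512, 9072]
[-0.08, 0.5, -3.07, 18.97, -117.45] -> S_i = -0.08*(-6.19)^i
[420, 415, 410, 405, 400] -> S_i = 420 + -5*i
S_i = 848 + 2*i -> [848, 850, 852, 854, 856]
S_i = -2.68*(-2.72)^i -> [-2.68, 7.29, -19.83, 53.93, -146.69]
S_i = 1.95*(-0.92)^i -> [1.95, -1.79, 1.65, -1.52, 1.4]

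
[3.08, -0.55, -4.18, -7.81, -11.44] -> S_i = 3.08 + -3.63*i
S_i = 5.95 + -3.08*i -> [5.95, 2.87, -0.21, -3.29, -6.37]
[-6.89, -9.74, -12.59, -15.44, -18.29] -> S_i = -6.89 + -2.85*i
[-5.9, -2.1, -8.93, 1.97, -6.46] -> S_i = Random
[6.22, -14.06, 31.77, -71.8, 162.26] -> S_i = 6.22*(-2.26)^i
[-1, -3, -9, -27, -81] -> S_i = -1*3^i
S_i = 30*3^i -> [30, 90, 270, 810, 2430]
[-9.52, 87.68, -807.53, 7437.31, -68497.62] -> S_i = -9.52*(-9.21)^i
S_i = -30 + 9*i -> [-30, -21, -12, -3, 6]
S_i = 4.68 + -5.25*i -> [4.68, -0.57, -5.82, -11.07, -16.32]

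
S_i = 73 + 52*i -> [73, 125, 177, 229, 281]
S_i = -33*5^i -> [-33, -165, -825, -4125, -20625]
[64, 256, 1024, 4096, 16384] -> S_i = 64*4^i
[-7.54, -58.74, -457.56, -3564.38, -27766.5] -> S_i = -7.54*7.79^i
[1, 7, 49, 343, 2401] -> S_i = 1*7^i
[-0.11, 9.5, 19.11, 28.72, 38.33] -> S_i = -0.11 + 9.61*i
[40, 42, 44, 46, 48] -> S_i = 40 + 2*i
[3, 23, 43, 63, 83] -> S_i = 3 + 20*i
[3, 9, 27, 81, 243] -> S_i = 3*3^i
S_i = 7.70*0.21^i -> [7.7, 1.62, 0.34, 0.07, 0.01]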